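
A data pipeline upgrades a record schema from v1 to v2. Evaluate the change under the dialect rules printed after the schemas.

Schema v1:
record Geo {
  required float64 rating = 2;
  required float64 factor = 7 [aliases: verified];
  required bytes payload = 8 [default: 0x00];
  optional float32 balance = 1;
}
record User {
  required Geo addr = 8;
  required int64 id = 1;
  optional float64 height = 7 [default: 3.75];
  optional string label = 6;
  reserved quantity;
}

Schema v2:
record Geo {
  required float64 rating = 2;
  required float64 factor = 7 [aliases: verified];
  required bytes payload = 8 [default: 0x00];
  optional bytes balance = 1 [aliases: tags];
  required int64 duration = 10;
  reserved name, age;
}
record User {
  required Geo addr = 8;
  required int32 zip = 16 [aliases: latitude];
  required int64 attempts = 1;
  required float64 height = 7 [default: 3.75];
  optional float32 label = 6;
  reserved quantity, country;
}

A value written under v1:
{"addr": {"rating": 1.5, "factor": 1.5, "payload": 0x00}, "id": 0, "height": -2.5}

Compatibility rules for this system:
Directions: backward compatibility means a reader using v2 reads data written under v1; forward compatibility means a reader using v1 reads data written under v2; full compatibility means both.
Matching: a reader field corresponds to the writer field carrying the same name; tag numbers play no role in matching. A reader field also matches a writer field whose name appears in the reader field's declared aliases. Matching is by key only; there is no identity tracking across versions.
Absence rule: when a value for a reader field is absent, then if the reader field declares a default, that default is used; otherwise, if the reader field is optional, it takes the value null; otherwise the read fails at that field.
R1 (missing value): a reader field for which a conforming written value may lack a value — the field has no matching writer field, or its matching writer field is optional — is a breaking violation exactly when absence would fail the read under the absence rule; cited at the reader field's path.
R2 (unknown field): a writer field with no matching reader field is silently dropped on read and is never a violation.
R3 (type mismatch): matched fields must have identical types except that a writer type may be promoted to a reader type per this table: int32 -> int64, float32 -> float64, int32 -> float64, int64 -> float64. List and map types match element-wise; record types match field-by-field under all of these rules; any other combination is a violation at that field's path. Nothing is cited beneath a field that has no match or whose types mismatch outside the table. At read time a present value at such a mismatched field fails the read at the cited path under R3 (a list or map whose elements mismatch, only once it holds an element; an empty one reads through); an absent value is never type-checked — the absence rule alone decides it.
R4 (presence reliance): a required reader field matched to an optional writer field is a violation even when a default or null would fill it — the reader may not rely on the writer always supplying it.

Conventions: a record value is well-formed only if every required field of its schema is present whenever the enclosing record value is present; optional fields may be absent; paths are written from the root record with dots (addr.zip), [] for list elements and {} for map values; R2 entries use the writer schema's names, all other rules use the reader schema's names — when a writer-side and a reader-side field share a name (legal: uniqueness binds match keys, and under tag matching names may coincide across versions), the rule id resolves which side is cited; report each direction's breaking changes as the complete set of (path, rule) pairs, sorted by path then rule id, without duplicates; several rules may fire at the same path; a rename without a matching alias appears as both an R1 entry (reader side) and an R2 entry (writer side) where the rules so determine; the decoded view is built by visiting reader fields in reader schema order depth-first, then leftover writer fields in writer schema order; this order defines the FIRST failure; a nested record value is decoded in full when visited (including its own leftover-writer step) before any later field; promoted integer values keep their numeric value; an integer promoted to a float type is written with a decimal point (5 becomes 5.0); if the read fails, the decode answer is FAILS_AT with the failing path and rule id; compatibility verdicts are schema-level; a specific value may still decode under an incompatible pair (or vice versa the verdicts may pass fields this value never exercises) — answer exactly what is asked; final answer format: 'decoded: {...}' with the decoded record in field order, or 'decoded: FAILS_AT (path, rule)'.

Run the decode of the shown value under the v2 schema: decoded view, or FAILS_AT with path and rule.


each type pair in User: writer, then reader
decoding the User value with the v2 reader:
  addr.rating := 1.5
  addr.factor := 1.5
  addr.payload := 0x00
  addr.balance := null (absent, optional -> null)
  read fails at addr.duration under R1 (no fill)
  => FAILS_AT (addr.duration, R1)
the rest of the User diff is inert for this question:
  field height in record User: optional changed to required -> schema-level compatibility only; this User value's decode is unchanged
  field label in record User: type string changed to float32 -> schema-level compatibility only; this User value's decode is unchanged
  renamed field id to attempts in record User -> schema-level compatibility only; this User value's decode is unchanged
  added field zip to record User: required int32, tag 16 (in v2 it sits immediately before attempts) -> schema-level compatibility only; this User value's decode is unchanged
  field balance in record Geo: type float32 changed to bytes -> schema-level compatibility only; this User value's decode is unchanged

decoded: FAILS_AT (addr.duration, R1)


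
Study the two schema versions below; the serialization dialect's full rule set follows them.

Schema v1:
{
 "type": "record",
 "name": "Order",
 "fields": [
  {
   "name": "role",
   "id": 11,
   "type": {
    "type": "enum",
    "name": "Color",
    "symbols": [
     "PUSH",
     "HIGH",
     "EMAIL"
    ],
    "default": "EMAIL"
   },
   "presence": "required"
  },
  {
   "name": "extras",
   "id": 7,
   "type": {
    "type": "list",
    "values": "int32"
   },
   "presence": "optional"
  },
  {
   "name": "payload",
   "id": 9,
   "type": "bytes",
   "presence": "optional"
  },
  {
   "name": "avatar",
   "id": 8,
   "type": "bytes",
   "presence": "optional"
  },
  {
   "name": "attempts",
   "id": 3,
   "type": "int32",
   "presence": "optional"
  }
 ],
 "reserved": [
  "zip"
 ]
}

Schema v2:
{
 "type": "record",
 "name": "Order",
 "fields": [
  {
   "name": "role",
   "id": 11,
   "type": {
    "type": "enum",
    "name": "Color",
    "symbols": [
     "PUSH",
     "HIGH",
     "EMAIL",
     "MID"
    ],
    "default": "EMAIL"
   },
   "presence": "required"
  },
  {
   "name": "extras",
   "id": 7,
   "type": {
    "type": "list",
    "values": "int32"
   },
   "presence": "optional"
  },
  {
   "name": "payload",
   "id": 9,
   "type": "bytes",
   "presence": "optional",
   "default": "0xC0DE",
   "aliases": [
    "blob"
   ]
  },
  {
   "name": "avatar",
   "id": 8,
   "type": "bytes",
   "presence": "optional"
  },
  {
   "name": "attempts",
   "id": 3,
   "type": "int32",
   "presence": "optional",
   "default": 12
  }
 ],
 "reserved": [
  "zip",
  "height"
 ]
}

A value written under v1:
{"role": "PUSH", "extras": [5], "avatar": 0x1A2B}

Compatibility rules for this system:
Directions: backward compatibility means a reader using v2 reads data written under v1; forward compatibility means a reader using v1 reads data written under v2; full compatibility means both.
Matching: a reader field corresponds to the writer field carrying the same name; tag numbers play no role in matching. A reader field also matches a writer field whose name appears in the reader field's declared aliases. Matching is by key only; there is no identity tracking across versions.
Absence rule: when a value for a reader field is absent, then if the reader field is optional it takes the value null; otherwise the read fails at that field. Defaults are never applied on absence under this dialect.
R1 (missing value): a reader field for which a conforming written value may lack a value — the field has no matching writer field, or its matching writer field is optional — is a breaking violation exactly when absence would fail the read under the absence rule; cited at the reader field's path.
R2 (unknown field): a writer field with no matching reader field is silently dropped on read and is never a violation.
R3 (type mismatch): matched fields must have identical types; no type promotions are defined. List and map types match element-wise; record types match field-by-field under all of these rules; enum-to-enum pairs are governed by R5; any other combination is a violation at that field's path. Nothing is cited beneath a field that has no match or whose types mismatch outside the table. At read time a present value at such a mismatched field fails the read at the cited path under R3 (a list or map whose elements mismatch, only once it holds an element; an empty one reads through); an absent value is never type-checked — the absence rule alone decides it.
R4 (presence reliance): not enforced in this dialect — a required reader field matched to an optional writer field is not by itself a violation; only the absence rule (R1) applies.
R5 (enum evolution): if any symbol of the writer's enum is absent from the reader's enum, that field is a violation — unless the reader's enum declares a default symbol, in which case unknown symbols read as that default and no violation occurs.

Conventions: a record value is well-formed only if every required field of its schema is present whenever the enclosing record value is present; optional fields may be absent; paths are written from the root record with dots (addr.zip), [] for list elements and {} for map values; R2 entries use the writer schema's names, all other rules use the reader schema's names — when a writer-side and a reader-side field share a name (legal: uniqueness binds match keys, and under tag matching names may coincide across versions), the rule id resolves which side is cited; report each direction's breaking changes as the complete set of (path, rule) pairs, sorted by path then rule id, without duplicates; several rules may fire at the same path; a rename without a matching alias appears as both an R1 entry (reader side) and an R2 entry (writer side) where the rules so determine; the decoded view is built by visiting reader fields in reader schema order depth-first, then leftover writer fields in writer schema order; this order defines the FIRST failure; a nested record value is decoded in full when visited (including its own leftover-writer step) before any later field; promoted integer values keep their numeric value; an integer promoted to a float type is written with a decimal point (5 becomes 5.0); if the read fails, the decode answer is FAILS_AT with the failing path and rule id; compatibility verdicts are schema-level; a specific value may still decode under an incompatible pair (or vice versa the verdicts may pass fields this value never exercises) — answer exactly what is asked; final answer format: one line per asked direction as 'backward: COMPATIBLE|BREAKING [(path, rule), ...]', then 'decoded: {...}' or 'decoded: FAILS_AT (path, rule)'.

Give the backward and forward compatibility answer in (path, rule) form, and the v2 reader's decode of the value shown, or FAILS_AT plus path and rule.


backward: COMPATIBLE []; forward: COMPATIBLE []; decoded: {"role": "PUSH", "extras": [5], "payload": null, "avatar": 0x1A2B, "attempts": null}

in Order below, arrows point writer -> reader
backward on Order — v2 reading data written by v1:
  Color -> Color, writer required: role aligns to role
  list<int32> -> list<int32>, writer optional: extras aligns to extras
  bytes -> bytes, writer optional: payload aligns to payload
  bytes -> bytes, writer optional: avatar aligns to avatar
  int32 -> int32, writer optional: attempts aligns to attempts
  => backward: COMPATIBLE
forward on Order — v1 reading data written by v2:
  Color -> Color, writer required: role aligns to role
  list<int32> -> list<int32>, writer optional: extras aligns to extras
  bytes -> bytes, writer optional: payload aligns to payload
  bytes -> bytes, writer optional: avatar aligns to avatar
  int32 -> int32, writer optional: attempts aligns to attempts
  => forward: COMPATIBLE
decoding the Order value with the v2 reader:
  role := "PUSH"
  extras := [5]
  payload := null (not supplied -> null)
  avatar := 0x1A2B
  attempts := null (not supplied -> null)
  => decoded: {"role": "PUSH", "extras": [5], "payload": null, "avatar": 0x1A2B, "attempts": null}


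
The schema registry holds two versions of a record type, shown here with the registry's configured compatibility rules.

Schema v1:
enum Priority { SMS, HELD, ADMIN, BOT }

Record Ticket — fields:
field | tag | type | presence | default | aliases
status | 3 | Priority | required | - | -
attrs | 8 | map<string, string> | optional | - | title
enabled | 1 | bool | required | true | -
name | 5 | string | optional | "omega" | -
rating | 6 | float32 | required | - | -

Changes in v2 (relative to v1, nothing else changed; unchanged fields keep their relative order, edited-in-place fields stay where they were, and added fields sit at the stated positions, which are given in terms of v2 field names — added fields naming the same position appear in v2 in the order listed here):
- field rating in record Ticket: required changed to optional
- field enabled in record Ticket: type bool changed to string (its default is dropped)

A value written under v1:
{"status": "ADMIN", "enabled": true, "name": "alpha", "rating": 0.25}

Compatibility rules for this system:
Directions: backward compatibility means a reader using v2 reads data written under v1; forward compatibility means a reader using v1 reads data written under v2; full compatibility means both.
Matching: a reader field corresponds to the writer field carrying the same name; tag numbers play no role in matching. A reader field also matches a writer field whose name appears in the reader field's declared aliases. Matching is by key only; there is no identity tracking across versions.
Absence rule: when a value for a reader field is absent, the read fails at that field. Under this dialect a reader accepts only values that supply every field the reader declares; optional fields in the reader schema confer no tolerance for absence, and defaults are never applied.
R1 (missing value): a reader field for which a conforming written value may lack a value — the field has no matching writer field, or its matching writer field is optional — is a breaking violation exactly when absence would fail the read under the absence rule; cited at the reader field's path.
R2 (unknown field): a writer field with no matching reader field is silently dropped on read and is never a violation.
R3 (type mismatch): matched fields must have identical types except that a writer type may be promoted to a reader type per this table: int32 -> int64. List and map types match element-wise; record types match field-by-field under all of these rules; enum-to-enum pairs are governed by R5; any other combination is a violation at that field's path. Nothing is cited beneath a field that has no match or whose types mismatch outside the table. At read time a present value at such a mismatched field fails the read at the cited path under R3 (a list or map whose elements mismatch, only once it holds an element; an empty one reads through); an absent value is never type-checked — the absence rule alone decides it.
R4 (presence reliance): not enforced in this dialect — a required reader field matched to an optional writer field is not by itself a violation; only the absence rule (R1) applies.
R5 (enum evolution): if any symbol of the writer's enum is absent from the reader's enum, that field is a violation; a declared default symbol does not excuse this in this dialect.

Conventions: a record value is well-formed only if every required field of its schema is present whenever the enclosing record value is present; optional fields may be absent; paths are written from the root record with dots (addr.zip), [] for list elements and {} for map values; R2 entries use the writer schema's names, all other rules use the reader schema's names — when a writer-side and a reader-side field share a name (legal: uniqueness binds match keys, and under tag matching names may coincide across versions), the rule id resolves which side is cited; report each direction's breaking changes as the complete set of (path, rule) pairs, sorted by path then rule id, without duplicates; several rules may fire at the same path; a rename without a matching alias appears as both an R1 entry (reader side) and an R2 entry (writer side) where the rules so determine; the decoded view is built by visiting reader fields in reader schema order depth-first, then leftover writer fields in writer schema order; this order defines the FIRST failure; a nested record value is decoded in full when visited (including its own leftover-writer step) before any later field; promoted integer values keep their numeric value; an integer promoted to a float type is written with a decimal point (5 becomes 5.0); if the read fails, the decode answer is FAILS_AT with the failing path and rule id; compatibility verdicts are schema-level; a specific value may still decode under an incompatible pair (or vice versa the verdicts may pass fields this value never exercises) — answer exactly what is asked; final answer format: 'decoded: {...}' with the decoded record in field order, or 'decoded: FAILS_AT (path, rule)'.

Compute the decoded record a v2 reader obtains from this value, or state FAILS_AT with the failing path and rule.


decoded: FAILS_AT (attrs, R1)

in Ticket below, arrows point writer -> reader
decode (reader v2):
  status := "ADMIN"
  read fails at attrs under R1 (no fill)
  => FAILS_AT (attrs, R1)
diffs on Ticket not affecting the asked answer:
  field rating in record Ticket: required changed to optional -> shifts the Ticket verdicts, not this decode
  field enabled in record Ticket: type bool changed to string (its default is dropped) -> shifts the Ticket verdicts, not this decode


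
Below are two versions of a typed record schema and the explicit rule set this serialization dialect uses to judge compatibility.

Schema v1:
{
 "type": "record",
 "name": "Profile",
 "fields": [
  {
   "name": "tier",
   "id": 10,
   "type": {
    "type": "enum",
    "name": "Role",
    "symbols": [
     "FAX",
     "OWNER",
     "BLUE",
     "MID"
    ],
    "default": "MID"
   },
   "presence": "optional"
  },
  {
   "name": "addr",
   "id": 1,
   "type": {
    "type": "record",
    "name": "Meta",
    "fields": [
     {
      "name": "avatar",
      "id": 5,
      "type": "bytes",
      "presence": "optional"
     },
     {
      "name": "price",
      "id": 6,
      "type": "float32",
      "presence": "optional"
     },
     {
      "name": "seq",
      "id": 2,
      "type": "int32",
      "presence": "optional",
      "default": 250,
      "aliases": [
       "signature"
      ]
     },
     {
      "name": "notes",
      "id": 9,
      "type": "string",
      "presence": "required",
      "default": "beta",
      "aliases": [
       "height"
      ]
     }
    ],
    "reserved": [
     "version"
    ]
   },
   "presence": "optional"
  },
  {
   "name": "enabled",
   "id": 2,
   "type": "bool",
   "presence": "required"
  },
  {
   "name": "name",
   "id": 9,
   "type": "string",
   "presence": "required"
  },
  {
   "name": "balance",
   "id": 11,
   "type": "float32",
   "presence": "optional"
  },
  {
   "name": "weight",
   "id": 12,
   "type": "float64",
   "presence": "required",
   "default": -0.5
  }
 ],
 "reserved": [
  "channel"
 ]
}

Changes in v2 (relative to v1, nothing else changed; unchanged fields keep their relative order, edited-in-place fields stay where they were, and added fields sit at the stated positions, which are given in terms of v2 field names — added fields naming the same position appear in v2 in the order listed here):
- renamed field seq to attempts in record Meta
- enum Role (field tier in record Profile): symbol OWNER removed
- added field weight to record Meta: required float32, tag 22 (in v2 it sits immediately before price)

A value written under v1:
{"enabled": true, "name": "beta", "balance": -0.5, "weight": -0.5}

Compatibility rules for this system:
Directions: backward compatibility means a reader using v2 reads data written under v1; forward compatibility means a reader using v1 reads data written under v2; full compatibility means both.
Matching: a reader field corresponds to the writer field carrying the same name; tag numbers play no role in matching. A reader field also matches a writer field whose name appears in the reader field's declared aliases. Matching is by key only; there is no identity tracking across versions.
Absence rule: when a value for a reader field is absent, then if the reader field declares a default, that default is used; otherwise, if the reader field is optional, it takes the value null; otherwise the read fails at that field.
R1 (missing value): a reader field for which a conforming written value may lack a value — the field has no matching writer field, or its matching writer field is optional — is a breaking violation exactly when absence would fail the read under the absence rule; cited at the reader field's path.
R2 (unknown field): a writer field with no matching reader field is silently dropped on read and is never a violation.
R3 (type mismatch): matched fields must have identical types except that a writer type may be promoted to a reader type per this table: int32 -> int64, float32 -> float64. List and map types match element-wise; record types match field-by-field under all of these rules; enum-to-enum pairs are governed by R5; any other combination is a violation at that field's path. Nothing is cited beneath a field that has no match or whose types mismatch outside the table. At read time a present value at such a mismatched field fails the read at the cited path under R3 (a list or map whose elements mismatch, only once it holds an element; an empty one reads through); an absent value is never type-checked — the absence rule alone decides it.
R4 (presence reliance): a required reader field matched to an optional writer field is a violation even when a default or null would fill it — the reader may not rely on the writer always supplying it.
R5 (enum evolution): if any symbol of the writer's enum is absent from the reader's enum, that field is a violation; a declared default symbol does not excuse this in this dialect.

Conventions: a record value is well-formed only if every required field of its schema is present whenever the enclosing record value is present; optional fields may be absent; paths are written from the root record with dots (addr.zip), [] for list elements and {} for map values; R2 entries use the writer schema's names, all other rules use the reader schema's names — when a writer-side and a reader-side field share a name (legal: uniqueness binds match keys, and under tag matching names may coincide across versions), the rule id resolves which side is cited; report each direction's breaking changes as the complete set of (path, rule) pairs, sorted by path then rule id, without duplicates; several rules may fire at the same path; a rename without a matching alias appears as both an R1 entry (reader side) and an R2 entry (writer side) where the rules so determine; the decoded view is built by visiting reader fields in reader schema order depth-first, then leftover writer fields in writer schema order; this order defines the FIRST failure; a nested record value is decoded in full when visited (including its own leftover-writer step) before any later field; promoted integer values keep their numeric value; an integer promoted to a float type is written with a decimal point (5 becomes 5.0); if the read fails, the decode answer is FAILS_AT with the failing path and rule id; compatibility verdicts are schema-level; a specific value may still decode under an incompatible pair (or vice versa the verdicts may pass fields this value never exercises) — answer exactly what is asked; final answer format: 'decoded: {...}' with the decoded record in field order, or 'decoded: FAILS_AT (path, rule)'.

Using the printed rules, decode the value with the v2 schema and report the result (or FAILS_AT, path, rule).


each type pair in Profile: writer, then reader
decode (reader v2):
  tier := null (absent, optional -> null)
  addr := null (absent, optional -> null)
  enabled := true
  name := "beta"
  balance := -0.5
  weight := -0.5
  => decoded: {"tier": null, "addr": null, "enabled": true, "name": "beta", "balance": -0.5, "weight": -0.5}
checking off the Profile differences that do not matter here:
  renamed field seq to attempts in record Meta -> fires no rule on Profile under this dialect and leaves the result unchanged
  enum Role (field tier in record Profile): symbol OWNER removed -> changes Profile's schema-level verdicts only — the decode of this value is the same
  added field weight to record Meta: required float32, tag 22 (in v2 it sits immediately before price) -> changes Profile's schema-level verdicts only — the decode of this value is the same

decoded: {"tier": null, "addr": null, "enabled": true, "name": "beta", "balance": -0.5, "weight": -0.5}


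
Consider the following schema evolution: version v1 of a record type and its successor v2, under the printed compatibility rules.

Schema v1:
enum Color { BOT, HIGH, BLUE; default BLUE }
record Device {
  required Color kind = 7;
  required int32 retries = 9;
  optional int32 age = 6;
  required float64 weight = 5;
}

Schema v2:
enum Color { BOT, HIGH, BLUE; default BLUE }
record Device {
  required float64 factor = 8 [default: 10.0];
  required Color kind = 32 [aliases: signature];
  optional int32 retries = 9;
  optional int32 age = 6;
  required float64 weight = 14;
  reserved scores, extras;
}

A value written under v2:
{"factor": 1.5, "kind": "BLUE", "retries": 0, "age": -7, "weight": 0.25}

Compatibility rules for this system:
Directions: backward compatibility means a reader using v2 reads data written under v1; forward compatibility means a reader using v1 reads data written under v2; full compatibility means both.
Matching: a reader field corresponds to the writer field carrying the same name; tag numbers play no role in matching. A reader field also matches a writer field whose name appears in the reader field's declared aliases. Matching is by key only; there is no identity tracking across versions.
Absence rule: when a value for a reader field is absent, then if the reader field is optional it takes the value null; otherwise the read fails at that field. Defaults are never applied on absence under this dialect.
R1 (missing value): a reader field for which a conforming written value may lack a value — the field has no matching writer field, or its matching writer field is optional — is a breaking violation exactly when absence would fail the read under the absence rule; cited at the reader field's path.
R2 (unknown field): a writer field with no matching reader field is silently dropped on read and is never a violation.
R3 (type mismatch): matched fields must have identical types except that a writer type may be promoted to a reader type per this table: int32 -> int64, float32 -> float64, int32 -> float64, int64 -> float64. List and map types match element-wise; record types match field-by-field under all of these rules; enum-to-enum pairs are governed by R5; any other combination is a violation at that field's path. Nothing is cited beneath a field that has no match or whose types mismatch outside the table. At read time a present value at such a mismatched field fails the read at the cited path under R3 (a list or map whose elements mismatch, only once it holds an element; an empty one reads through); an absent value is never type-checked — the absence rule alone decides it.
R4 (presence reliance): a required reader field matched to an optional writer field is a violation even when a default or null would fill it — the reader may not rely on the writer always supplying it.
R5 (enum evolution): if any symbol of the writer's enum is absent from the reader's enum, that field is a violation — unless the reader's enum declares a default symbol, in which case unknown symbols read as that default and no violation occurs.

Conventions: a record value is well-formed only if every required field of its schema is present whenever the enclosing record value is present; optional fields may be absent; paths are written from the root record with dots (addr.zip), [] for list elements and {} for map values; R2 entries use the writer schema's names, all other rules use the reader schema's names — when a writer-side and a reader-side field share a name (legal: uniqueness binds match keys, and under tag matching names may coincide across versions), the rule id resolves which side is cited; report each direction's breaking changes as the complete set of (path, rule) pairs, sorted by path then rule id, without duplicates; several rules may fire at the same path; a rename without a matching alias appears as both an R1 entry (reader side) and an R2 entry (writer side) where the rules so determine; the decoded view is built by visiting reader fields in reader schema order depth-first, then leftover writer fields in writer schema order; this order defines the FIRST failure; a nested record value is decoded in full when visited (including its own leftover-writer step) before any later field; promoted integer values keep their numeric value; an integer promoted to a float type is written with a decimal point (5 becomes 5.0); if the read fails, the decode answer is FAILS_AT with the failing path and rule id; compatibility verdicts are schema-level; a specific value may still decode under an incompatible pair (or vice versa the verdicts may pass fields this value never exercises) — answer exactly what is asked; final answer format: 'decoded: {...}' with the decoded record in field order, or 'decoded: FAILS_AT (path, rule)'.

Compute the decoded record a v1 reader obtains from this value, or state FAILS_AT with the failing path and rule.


decoded: {"kind": "BLUE", "retries": 0, "age": -7, "weight": 0.25}

arrows below run writer -> reader for Device
decoding the Device value with the v1 reader:
  kind := "BLUE"
  retries := 0
  age := -7
  weight := 0.25
  writer factor: unmatched, discarded
  => decoded: {"kind": "BLUE", "retries": 0, "age": -7, "weight": 0.25}
diffs on Device not affecting the asked answer:
  field retries in record Device: required changed to optional -> affects the rule determinations only; this particular Device value decodes identically
  field kind in record Device: tag 7 changed to 32 -> triggers nothing under the printed rules; the Device answer is the same either way
  field weight in record Device: tag 5 changed to 14 -> triggers nothing under the printed rules; the Device answer is the same either way
  added field factor to record Device: required float64, tag 8, default 10.0 (in v2 it sits immediately before kind) -> affects the rule determinations only; this particular Device value decodes identically


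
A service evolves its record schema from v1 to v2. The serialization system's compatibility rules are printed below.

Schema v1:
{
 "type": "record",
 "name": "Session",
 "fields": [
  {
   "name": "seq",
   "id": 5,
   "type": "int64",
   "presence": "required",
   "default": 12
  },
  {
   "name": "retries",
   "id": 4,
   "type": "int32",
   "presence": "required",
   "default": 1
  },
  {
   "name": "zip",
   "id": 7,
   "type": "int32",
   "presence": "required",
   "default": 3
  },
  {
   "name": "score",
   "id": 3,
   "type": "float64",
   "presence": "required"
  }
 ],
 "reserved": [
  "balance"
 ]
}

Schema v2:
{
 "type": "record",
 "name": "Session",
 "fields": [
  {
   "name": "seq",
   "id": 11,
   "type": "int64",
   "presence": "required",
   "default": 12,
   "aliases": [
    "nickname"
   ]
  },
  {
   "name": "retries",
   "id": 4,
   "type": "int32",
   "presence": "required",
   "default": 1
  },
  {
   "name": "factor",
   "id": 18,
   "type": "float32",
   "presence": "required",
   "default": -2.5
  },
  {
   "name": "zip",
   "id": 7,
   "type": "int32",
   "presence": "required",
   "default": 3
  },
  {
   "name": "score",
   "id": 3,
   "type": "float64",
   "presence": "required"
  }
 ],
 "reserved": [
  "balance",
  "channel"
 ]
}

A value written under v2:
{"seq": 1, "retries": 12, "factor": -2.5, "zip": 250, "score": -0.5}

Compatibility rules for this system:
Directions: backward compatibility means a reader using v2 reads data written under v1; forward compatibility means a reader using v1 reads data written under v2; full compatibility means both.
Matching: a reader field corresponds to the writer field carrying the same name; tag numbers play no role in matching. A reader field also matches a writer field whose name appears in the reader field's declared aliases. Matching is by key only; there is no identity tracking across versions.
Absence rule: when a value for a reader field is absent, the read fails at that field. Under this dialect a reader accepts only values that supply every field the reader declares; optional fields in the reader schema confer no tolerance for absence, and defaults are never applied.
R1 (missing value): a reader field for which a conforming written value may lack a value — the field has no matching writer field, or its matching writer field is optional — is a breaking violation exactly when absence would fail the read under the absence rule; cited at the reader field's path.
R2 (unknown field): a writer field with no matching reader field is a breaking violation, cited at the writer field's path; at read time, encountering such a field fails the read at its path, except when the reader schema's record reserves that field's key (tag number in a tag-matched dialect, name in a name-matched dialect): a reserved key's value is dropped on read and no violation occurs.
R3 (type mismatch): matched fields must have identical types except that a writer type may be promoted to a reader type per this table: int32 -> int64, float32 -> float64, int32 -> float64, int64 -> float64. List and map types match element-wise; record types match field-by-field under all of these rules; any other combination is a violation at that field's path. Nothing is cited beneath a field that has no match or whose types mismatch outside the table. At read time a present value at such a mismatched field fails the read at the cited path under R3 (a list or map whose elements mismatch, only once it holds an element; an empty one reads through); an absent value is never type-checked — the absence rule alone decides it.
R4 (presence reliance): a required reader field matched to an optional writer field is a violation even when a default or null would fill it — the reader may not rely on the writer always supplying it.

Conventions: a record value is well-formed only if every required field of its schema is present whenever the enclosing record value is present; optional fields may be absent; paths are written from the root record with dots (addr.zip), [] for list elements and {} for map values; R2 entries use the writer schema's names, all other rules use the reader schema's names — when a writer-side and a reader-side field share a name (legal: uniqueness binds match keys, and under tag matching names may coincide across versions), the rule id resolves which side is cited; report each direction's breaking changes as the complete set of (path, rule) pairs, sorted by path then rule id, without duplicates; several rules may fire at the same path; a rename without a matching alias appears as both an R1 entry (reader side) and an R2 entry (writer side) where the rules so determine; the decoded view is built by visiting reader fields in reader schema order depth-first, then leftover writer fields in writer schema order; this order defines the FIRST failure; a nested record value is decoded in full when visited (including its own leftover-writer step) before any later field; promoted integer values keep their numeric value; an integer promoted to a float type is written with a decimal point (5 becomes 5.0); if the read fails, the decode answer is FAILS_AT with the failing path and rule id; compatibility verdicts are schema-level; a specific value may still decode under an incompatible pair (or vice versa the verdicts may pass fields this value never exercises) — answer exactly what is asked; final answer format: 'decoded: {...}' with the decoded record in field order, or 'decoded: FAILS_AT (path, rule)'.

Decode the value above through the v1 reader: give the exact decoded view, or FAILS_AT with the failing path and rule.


decoded: FAILS_AT (factor, R2)

each type pair in Session: writer, then reader
decoding the Session value with the v1 reader:
  seq := 1
  retries := 12
  zip := 250
  score := -0.5
  read fails at factor under R2 (unknown field)
  => FAILS_AT (factor, R2)
checking off the Session differences that do not matter here:
  field seq in record Session: tag 5 changed to 11 -> no rule fires on it and the decoded Session view is identical with or without it


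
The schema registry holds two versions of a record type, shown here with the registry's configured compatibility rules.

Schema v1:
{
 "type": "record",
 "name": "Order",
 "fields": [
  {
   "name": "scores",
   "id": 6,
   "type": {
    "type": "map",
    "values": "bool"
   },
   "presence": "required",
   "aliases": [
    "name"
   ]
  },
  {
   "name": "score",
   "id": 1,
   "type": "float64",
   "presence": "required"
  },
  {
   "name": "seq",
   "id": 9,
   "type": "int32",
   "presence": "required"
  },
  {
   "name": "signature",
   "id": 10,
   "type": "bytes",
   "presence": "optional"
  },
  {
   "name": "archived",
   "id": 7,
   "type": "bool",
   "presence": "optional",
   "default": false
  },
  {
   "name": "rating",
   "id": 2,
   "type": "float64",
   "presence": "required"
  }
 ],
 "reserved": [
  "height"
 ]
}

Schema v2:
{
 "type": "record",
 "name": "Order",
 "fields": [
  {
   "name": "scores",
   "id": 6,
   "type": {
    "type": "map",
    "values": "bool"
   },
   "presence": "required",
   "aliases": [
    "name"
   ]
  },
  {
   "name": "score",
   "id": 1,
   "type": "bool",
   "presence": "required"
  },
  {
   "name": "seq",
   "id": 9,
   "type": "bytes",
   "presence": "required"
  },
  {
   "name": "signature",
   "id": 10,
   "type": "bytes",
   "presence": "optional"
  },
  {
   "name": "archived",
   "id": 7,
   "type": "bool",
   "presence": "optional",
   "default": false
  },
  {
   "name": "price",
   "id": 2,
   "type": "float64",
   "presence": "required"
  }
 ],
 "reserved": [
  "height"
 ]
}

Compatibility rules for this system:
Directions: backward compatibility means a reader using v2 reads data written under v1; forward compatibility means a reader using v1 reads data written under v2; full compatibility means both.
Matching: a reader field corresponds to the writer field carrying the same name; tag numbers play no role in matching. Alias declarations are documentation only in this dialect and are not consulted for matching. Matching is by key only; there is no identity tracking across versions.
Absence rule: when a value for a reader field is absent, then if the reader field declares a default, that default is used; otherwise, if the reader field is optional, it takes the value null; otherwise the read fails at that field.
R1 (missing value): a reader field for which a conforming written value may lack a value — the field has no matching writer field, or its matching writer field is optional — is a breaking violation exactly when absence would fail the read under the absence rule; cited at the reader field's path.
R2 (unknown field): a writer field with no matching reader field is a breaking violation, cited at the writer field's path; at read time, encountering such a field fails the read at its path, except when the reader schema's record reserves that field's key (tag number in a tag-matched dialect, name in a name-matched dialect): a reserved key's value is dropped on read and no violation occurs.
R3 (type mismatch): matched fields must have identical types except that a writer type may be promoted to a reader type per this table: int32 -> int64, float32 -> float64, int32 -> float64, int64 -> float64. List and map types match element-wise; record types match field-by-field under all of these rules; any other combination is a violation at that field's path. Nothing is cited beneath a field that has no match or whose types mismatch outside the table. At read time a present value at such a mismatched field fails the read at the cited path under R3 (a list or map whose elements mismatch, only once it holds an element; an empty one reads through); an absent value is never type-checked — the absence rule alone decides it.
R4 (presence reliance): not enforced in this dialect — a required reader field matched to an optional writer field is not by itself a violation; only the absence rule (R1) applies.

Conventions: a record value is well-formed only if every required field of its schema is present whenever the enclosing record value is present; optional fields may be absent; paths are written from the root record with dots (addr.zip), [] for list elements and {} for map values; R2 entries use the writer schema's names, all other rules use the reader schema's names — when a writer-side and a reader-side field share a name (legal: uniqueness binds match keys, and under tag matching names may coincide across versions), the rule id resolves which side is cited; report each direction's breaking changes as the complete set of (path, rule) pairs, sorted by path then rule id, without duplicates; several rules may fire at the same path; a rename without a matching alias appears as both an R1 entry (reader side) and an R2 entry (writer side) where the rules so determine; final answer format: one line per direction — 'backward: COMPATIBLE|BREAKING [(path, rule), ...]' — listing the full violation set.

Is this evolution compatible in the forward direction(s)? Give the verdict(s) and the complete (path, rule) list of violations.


forward: BREAKING [(price, R2), (rating, R1), (score, R3), (seq, R3)]

arrows below run writer -> reader for Order
forward analysis of Order with v1 as reader and v2 as writer:
  scores: paired with writer scores (map<string, bool> -> map<string, bool>; writer required)
  score: paired with writer score (bool -> float64; writer required)
  seq: paired with writer seq (bytes -> int32; writer required)
  signature: paired with writer signature (bytes -> bytes; writer optional)
  archived: paired with writer archived (bool -> bool; writer optional)
  rating: no writer match
  price (writer side), unknown to reader
  rule R2 violated at price
  rule R1 violated at rating
  rule R3 violated at score
  rule R3 violated at seq
  => forward verdict for Order: BREAKING, 4 violation(s)
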